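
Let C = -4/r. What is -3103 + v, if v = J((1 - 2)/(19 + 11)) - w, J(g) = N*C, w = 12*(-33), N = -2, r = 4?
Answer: -2705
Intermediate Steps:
C = -1 (C = -4/4 = -4*¼ = -1)
w = -396
J(g) = 2 (J(g) = -2*(-1) = 2)
v = 398 (v = 2 - 1*(-396) = 2 + 396 = 398)
-3103 + v = -3103 + 398 = -2705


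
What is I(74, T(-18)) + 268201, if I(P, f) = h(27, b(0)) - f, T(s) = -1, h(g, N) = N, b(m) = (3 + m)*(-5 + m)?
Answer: 268187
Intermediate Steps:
b(m) = (-5 + m)*(3 + m)
I(P, f) = -15 - f (I(P, f) = (-15 + 0² - 2*0) - f = (-15 + 0 + 0) - f = -15 - f)
I(74, T(-18)) + 268201 = (-15 - 1*(-1)) + 268201 = (-15 + 1) + 268201 = -14 + 268201 = 268187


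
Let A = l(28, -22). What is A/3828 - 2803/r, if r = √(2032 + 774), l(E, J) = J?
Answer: -1/174 - 2803*√2806/2806 ≈ -52.921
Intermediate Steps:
A = -22
r = √2806 ≈ 52.972
A/3828 - 2803/r = -22/3828 - 2803*√2806/2806 = -22*1/3828 - 2803*√2806/2806 = -1/174 - 2803*√2806/2806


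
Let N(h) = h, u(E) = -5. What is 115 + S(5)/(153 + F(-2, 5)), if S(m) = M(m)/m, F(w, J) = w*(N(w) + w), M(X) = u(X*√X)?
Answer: 18514/161 ≈ 114.99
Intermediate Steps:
M(X) = -5
F(w, J) = 2*w² (F(w, J) = w*(w + w) = w*(2*w) = 2*w²)
S(m) = -5/m
115 + S(5)/(153 + F(-2, 5)) = 115 + (-5/5)/(153 + 2*(-2)²) = 115 + (-5*⅕)/(153 + 2*4) = 115 - 1/(153 + 8) = 115 - 1/161 = 18514/161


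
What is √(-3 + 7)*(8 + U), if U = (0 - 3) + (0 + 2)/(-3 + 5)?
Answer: 12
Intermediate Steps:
U = -2 (U = -3 + 2/2 = -3 + 2*(½) = -3 + 1 = -2)
√(-3 + 7)*(8 + U) = √(-3 + 7)*(8 - 2) = √4*6 = 2*6 = 12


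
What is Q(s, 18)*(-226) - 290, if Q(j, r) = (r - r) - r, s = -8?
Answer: 3778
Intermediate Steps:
Q(j, r) = -r (Q(j, r) = 0 - r = -r)
Q(s, 18)*(-226) - 290 = -1*18*(-226) - 290 = -18*(-226) - 290 = 4068 - 290 = 3778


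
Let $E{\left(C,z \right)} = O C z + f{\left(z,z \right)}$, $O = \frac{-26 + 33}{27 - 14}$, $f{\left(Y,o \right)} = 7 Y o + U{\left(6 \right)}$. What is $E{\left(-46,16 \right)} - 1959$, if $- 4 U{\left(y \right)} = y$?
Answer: $- \frac{14685}{26} \approx -564.81$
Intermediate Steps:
$U{\left(y \right)} = - \frac{y}{4}$
$f{\left(Y,o \right)} = - \frac{3}{2} + 7 Y o$ ($f{\left(Y,o \right)} = 7 Y o - \frac{3}{2} = - \frac{3}{2} + 7 Y o$)
$O = \frac{7}{13} \approx 0.53846$
$E{\left(C,z \right)} = - \frac{3}{2} + 7 z^{2} + \frac{7 C z}{13}$ ($E{\left(C,z \right)} = \frac{7 C}{13} z + \left(- \frac{3}{2} + 7 z z\right) = \frac{7 C z}{13} + \left(- \frac{3}{2} + 7 z^{2}\right) = - \frac{3}{2} + 7 z^{2} + \frac{7 C z}{13}$)
$E{\left(-46,16 \right)} - 1959 = \left(- \frac{3}{2} + 7 \cdot 16^{2} + \frac{7}{13} \left(-46\right) 16\right) - 1959 = \left(- \frac{3}{2} + 7 \cdot 256 - \frac{5152}{13}\right) - 1959 = \left(- \frac{3}{2} + 1792 - \frac{5152}{13}\right) - 1959 = \frac{36249}{26} - 1959 = - \frac{14685}{26}$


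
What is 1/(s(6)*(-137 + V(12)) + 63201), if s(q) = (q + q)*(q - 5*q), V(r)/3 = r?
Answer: 1/92289 ≈ 1.0836e-5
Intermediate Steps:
V(r) = 3*r
s(q) = -8*q² (s(q) = (2*q)*(-4*q) = -8*q²)
1/(s(6)*(-137 + V(12)) + 63201) = 1/((-8*6²)*(-137 + 3*12) + 63201) = 1/((-8*36)*(-137 + 36) + 63201) = 1/(-288*(-101) + 63201) = 1/(29088 + 63201) = 1/92289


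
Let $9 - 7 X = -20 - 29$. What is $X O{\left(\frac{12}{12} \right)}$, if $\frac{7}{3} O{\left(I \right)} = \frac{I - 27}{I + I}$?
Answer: $- \frac{2262}{49} \approx -46.163$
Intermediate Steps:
$O{\left(I \right)} = \frac{3 \left(-27 + I\right)}{14 I}$ ($O{\left(I \right)} = \frac{3 \frac{I - 27}{I + I}}{7} = \frac{3 \frac{-27 + I}{2 I}}{7} = \frac{3 \left(-27 + I\right)}{14 I}$)
$X = \frac{58}{7}$ ($X = \frac{9}{7} - \frac{-20 - 29}{7} = \frac{9}{7} - -7 = \frac{9}{7} + 7 = \frac{58}{7} \approx 8.2857$)
$X O{\left(\frac{12}{12} \right)} = \frac{58 \frac{3 \left(-27 + \frac{12}{12}\right)}{14 \cdot \frac{12}{12}}}{7} = \frac{58 \frac{3 \left(-27 + 12 \cdot \frac{1}{12}\right)}{14 \cdot 12 \cdot \frac{1}{12}}}{7} = \frac{58 \frac{3 \left(-27 + 1\right)}{14 \cdot 1}}{7} = \frac{58 \cdot \frac{3}{14} \cdot 1 \left(-26\right)}{7} = \frac{58}{7} \left(- \frac{39}{7}\right) = - \frac{2262}{49}$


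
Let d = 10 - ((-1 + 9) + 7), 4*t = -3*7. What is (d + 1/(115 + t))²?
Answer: 4800481/192721 ≈ 24.909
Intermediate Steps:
t = -21/4 (t = (-3*7)/4 = (¼)*(-21) = -21/4 ≈ -5.2500)
d = -5 (d = 10 - (8 + 7) = 10 - 1*15 = 10 - 15 = -5)
(d + 1/(115 + t))² = (-5 + 1/(115 - 21/4))² = (-5 + 1/(439/4))² = (-5 + 4/439)² = (-2191/439)² = 4800481/192721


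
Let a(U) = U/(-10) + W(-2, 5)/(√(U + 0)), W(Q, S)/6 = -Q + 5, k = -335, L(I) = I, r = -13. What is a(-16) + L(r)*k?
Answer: 21783/5 - 21*I/2 ≈ 4356.6 - 10.5*I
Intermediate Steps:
W(Q, S) = 30 - 6*Q (W(Q, S) = 6*(-Q + 5) = 6*(5 - Q) = 30 - 6*Q)
a(U) = 42/√U - U/10 (a(U) = U/(-10) + (30 - 6*(-2))/(√(U + 0)) = U*(-⅒) + (30 + 12)/(√U) = -U/10 + 42/√U = 42/√U - U/10)
a(-16) + L(r)*k = (42/√(-16) - ⅒*(-16)) - 13*(-335) = (42*(-I/4) + 8/5) + 4355 = (-21*I/2 + 8/5) + 4355 = (8/5 - 21*I/2) + 4355 = 21783/5 - 21*I/2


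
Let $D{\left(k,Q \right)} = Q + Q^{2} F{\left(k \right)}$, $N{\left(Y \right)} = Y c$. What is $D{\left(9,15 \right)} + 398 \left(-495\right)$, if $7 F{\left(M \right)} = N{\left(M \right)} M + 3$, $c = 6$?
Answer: $- \frac{1268940}{7} \approx -1.8128 \cdot 10^{5}$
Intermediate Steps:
$N{\left(Y \right)} = 6 Y$ ($N{\left(Y \right)} = Y 6 = 6 Y$)
$F{\left(M \right)} = \frac{3}{7} + \frac{6 M^{2}}{7}$ ($F{\left(M \right)} = \frac{6 M M + 3}{7} = \frac{6 M^{2} + 3}{7} = \frac{3 + 6 M^{2}}{7} = \frac{3}{7} + \frac{6 M^{2}}{7}$)
$D{\left(k,Q \right)} = Q + Q^{2} \left(\frac{3}{7} + \frac{6 k^{2}}{7}\right)$
$D{\left(9,15 \right)} + 398 \left(-495\right) = \frac{1}{7} \cdot 15 \left(7 + 3 \cdot 15 \left(1 + 2 \cdot 9^{2}\right)\right) + 398 \left(-495\right) = \frac{1}{7} \cdot 15 \left(7 + 3 \cdot 15 \left(1 + 2 \cdot 81\right)\right) - 197010 = \frac{1}{7} \cdot 15 \left(7 + 3 \cdot 15 \left(1 + 162\right)\right) - 197010 = \frac{1}{7} \cdot 15 \left(7 + 3 \cdot 15 \cdot 163\right) - 197010 = \frac{1}{7} \cdot 15 \left(7 + 7335\right) - 197010 = \frac{1}{7} \cdot 15 \cdot 7342 - 197010 = \frac{110130}{7} - 197010 = - \frac{1268940}{7}$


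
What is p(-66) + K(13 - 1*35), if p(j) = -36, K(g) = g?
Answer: -58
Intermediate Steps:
p(-66) + K(13 - 1*35) = -36 + (13 - 1*35) = -36 + (13 - 35) = -36 - 22 = -58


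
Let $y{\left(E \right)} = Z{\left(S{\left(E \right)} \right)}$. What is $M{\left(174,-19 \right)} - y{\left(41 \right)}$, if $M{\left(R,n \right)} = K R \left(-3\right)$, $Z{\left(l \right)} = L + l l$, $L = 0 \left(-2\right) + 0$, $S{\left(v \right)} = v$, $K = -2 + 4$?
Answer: $-2725$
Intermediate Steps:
$K = 2$
$L = 0$ ($L = 0 + 0 = 0$)
$Z{\left(l \right)} = l^{2}$ ($Z{\left(l \right)} = 0 + l l = 0 + l^{2} = l^{2}$)
$M{\left(R,n \right)} = - 6 R$ ($M{\left(R,n \right)} = 2 R \left(-3\right) = - 6 R$)
$y{\left(E \right)} = E^{2}$
$M{\left(174,-19 \right)} - y{\left(41 \right)} = \left(-6\right) 174 - 41^{2} = -1044 - 1681 = -2725$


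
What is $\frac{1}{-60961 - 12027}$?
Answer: $- \frac{1}{72988} \approx -1.3701 \cdot 10^{-5}$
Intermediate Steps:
$\frac{1}{-60961 - 12027} = \frac{1}{-72988} = - \frac{1}{72988}$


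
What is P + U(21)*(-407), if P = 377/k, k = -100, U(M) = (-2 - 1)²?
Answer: -366677/100 ≈ -3666.8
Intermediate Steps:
U(M) = 9 (U(M) = (-3)² = 9)
P = -377/100 (P = 377/(-100) = 377*(-1/100) = -377/100 ≈ -3.7700)
P + U(21)*(-407) = -377/100 + 9*(-407) = -377/100 - 3663 = -366677/100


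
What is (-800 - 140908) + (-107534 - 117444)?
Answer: -366686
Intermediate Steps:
(-800 - 140908) + (-107534 - 117444) = -141708 - 224978 = -366686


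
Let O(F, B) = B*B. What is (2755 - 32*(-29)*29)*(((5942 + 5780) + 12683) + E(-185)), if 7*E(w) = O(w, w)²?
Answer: 34755527153820/7 ≈ 4.9651e+12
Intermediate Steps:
O(F, B) = B²
E(w) = w⁴/7 (E(w) = (w²)²/7 = w⁴/7)
(2755 - 32*(-29)*29)*(((5942 + 5780) + 12683) + E(-185)) = (2755 - 32*(-29)*29)*(((5942 + 5780) + 12683) + (⅐)*(-185)⁴) = (2755 + 928*29)*((11722 + 12683) + (⅐)*1171350625) = (2755 + 26912)*(24405 + 1171350625/7) = 29667*(1171521460/7) = 34755527153820/7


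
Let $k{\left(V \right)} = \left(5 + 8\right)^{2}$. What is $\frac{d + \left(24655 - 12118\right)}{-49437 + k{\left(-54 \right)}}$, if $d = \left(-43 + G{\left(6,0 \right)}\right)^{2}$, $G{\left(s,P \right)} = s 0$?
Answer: $- \frac{7193}{24634} \approx -0.29199$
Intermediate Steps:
$G{\left(s,P \right)} = 0$
$k{\left(V \right)} = 169$ ($k{\left(V \right)} = 13^{2} = 169$)
$d = 1849$ ($d = \left(-43 + 0\right)^{2} = \left(-43\right)^{2} = 1849$)
$\frac{d + \left(24655 - 12118\right)}{-49437 + k{\left(-54 \right)}} = \frac{1849 + \left(24655 - 12118\right)}{-49437 + 169} = \frac{1849 + \left(24655 - 12118\right)}{-49268} = \left(1849 + 12537\right) \left(- \frac{1}{49268}\right) = 14386 \left(- \frac{1}{49268}\right) = - \frac{7193}{24634}$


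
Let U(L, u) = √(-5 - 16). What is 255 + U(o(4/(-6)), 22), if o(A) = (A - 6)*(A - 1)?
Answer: 255 + I*√21 ≈ 255.0 + 4.5826*I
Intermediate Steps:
o(A) = (-1 + A)*(-6 + A) (o(A) = (-6 + A)*(-1 + A) = (-1 + A)*(-6 + A))
U(L, u) = I*√21 (U(L, u) = √(-21) = I*√21)
255 + U(o(4/(-6)), 22) = 255 + I*√21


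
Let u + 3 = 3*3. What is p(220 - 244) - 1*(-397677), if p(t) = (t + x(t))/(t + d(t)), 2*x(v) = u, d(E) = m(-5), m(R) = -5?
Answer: 11532654/29 ≈ 3.9768e+5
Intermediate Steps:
d(E) = -5
u = 6 (u = -3 + 3*3 = -3 + 9 = 6)
x(v) = 3 (x(v) = (½)*6 = 3)
p(t) = (3 + t)/(-5 + t) (p(t) = (t + 3)/(t - 5) = (3 + t)/(-5 + t))
p(220 - 244) - 1*(-397677) = (3 + (220 - 244))/(-5 + (220 - 244)) - 1*(-397677) = (3 - 24)/(-5 - 24) + 397677 = -21/(-29) + 397677 = -1/29*(-21) + 397677 = 21/29 + 397677 = 11532654/29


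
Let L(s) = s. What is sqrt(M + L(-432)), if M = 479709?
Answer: 9*sqrt(5917) ≈ 692.30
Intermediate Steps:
sqrt(M + L(-432)) = sqrt(479709 - 432) = sqrt(479277) = 9*sqrt(5917)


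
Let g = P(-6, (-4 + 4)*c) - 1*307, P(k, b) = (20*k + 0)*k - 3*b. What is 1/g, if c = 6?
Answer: 1/413 ≈ 0.0024213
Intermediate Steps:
P(k, b) = -3*b + 20*k**2 (P(k, b) = (20*k)*k - 3*b = 20*k**2 - 3*b = -3*b + 20*k**2)
g = 413 (g = (-3*(-4 + 4)*6 + 20*(-6)**2) - 1*307 = (-0*6 + 20*36) - 307 = (-3*0 + 720) - 307 = (0 + 720) - 307 = 720 - 307 = 413)
1/g = 1/413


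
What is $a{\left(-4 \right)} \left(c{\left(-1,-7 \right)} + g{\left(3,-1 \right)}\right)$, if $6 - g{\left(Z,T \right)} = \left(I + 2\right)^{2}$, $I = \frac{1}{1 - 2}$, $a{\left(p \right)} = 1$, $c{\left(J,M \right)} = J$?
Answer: $4$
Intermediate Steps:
$I = -1$ ($I = \frac{1}{-1} = -1$)
$g{\left(Z,T \right)} = 5$ ($g{\left(Z,T \right)} = 6 - \left(-1 + 2\right)^{2} = 6 - 1^{2} = 6 - 1 = 5$)
$a{\left(-4 \right)} \left(c{\left(-1,-7 \right)} + g{\left(3,-1 \right)}\right) = 1 \left(-1 + 5\right) = 1 \cdot 4 = 4$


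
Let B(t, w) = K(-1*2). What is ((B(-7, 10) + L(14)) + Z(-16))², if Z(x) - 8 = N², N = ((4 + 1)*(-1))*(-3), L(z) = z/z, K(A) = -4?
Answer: 52900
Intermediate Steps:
L(z) = 1
B(t, w) = -4
N = 15 (N = (5*(-1))*(-3) = -5*(-3) = 15)
Z(x) = 233 (Z(x) = 8 + 15² = 8 + 225 = 233)
((B(-7, 10) + L(14)) + Z(-16))² = ((-4 + 1) + 233)² = (-3 + 233)² = 230² = 52900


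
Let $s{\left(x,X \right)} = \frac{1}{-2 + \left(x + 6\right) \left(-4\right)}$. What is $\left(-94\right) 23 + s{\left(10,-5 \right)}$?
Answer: $- \frac{142693}{66} \approx -2162.0$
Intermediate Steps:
$s{\left(x,X \right)} = \frac{1}{-26 - 4 x}$ ($s{\left(x,X \right)} = \frac{1}{-2 + \left(6 + x\right) \left(-4\right)} = \frac{1}{-2 - \left(24 + 4 x\right)} = \frac{1}{-26 - 4 x}$)
$\left(-94\right) 23 + s{\left(10,-5 \right)} = \left(-94\right) 23 - \frac{1}{26 + 4 \cdot 10} = -2162 - \frac{1}{26 + 40} = -2162 - \frac{1}{66} = - \frac{142693}{66}$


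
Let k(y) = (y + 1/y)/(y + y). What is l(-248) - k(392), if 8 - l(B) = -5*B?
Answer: -378781761/307328 ≈ -1232.5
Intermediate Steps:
l(B) = 8 + 5*B (l(B) = 8 - (-5)*B = 8 + 5*B)
k(y) = (y + 1/y)/(2*y) (k(y) = (y + 1/y)/((2*y)) = (y + 1/y)*(1/(2*y)) = (y + 1/y)/(2*y))
l(-248) - k(392) = (8 + 5*(-248)) - (1 + 392²)/(2*392²) = (8 - 1240) - (1 + 153664)/(2*153664) = -1232 - 153665/(2*153664) = -1232 - 1*153665/307328 = -1232 - 153665/307328 = -378781761/307328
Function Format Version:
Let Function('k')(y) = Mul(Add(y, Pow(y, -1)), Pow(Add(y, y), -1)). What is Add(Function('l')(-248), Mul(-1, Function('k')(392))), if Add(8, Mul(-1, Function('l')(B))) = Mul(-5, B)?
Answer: Rational(-378781761, 307328) ≈ -1232.5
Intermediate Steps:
Function('l')(B) = Add(8, Mul(5, B)) (Function('l')(B) = Add(8, Mul(-1, Mul(-5, B))) = Add(8, Mul(5, B)))
Function('k')(y) = Mul(Rational(1, 2), Pow(y, -1), Add(y, Pow(y, -1))) (Function('k')(y) = Mul(Add(y, Pow(y, -1)), Pow(Mul(2, y), -1)) = Mul(Add(y, Pow(y, -1)), Mul(Rational(1, 2), Pow(y, -1))) = Mul(Rational(1, 2), Pow(y, -1), Add(y, Pow(y, -1))))
Add(Function('l')(-248), Mul(-1, Function('k')(392))) = Add(Add(8, Mul(5, -248)), Mul(-1, Mul(Rational(1, 2), Pow(392, -2), Add(1, Pow(392, 2))))) = Add(Add(8, -1240), Mul(-1, Mul(Rational(1, 2), Rational(1, 153664), Add(1, 153664)))) = Add(-1232, Mul(-1, Mul(Rational(1, 2), Rational(1, 153664), 153665))) = Add(-1232, Mul(-1, Rational(153665, 307328))) = Add(-1232, Rational(-153665, 307328)) = Rational(-378781761, 307328)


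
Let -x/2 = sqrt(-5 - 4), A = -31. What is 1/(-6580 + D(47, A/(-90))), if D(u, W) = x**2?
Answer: -1/6616 ≈ -0.00015115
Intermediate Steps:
x = -6*I (x = -2*sqrt(-5 - 4) = -6*I ≈ -6.0*I)
D(u, W) = -36 (D(u, W) = (-6*I)**2 = -36)
1/(-6580 + D(47, A/(-90))) = 1/(-6580 - 36) = 1/(-6616) = -1/6616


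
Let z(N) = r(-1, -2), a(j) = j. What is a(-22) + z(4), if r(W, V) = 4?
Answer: -18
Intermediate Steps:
z(N) = 4
a(-22) + z(4) = -22 + 4 = -18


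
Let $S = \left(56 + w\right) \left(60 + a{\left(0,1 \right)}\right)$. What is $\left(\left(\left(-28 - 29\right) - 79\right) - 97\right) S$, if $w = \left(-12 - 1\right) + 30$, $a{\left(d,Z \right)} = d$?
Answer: $-1020540$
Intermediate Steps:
$w = 17$ ($w = -13 + 30 = 17$)
$S = 4380$ ($S = \left(56 + 17\right) \left(60 + 0\right) = 73 \cdot 60 = 4380$)
$\left(\left(\left(-28 - 29\right) - 79\right) - 97\right) S = \left(\left(\left(-28 - 29\right) - 79\right) - 97\right) 4380 = \left(\left(-57 - 79\right) - 97\right) 4380 = \left(-136 - 97\right) 4380 = \left(-233\right) 4380 = -1020540$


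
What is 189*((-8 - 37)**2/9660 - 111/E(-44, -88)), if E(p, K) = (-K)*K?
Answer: 7539237/178112 ≈ 42.329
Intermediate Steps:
E(p, K) = -K**2
189*((-8 - 37)**2/9660 - 111/E(-44, -88)) = 189*((-8 - 37)**2/9660 - 111/((-1*(-88)**2))) = 189*((-45)**2*(1/9660) - 111/((-1*7744))) = 189*(2025*(1/9660) - 111/(-7744)) = 189*(135/644 - 111*(-1/7744)) = 189*(135/644 + 111/7744) = 189*(279231/1246784) = 7539237/178112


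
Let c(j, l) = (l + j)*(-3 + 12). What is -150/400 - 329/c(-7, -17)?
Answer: 31/27 ≈ 1.1481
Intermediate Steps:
c(j, l) = 9*j + 9*l (c(j, l) = (j + l)*9 = 9*j + 9*l)
-150/400 - 329/c(-7, -17) = -150/400 - 329/(9*(-7) + 9*(-17)) = -150*1/400 - 329/(-63 - 153) = -3/8 - 329/(-216) = -3/8 - 329*(-1/216) = -3/8 + 329/216 = 31/27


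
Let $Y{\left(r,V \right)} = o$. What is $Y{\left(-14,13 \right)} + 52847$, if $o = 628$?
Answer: $53475$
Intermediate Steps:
$Y{\left(r,V \right)} = 628$
$Y{\left(-14,13 \right)} + 52847 = 628 + 52847 = 53475$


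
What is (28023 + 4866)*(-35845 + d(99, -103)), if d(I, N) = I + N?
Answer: -1179037761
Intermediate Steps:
(28023 + 4866)*(-35845 + d(99, -103)) = (28023 + 4866)*(-35845 + (99 - 103)) = 32889*(-35845 - 4) = 32889*(-35849) = -1179037761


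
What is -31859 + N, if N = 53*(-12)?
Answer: -32495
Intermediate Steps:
N = -636
-31859 + N = -31859 - 636 = -32495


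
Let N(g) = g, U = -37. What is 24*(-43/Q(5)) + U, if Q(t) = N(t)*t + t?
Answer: -357/5 ≈ -71.400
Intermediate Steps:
Q(t) = t + t² (Q(t) = t*t + t = t² + t = t + t²)
24*(-43/Q(5)) + U = 24*(-43*1/(5*(1 + 5))) - 37 = 24*(-43/(5*6)) - 37 = 24*(-43/30) - 37 = -172/5 - 37 = -357/5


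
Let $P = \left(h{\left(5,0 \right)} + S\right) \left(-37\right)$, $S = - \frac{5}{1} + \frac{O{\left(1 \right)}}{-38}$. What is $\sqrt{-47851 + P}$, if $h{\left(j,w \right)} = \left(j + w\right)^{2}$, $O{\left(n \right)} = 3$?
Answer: $\frac{i \sqrt{70161186}}{38} \approx 220.43 i$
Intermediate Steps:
$S = - \frac{193}{38}$ ($S = - \frac{5}{1} + \frac{3}{-38} = \left(-5\right) 1 + 3 \left(- \frac{1}{38}\right) = -5 - \frac{3}{38} = - \frac{193}{38} \approx -5.0789$)
$P = - \frac{28009}{38}$ ($P = \left(\left(5 + 0\right)^{2} - \frac{193}{38}\right) \left(-37\right) = \left(5^{2} - \frac{193}{38}\right) \left(-37\right) = \left(25 - \frac{193}{38}\right) \left(-37\right) = \frac{757}{38} \left(-37\right) = - \frac{28009}{38} \approx -737.08$)
$\sqrt{-47851 + P} = \sqrt{-47851 - \frac{28009}{38}} = \sqrt{- \frac{1846347}{38}} = \frac{i \sqrt{70161186}}{38}$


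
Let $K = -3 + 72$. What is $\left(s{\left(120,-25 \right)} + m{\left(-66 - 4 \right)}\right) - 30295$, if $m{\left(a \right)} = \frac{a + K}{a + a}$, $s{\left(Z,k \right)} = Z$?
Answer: $- \frac{4224499}{140} \approx -30175.0$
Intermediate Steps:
$K = 69$
$m{\left(a \right)} = \frac{69 + a}{2 a}$ ($m{\left(a \right)} = \frac{a + 69}{a + a} = \frac{69 + a}{2 a}$)
$\left(s{\left(120,-25 \right)} + m{\left(-66 - 4 \right)}\right) - 30295 = \left(120 + \frac{69 - 70}{2 \left(-66 - 4\right)}\right) - 30295 = \left(120 + \frac{69 - 70}{2 \left(-70\right)}\right) - 30295 = \left(120 + \frac{1}{2} \left(- \frac{1}{70}\right) \left(-1\right)\right) - 30295 = \left(120 + \frac{1}{140}\right) - 30295 = \frac{16801}{140} - 30295 = - \frac{4224499}{140}$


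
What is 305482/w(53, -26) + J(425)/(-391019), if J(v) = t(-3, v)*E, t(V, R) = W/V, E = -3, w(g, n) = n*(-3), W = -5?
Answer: 59724633274/15249741 ≈ 3916.4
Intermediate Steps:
w(g, n) = -3*n
t(V, R) = -5/V
J(v) = -5 (J(v) = -5/(-3)*(-3) = -5*(-1/3)*(-3) = (5/3)*(-3) = -5)
305482/w(53, -26) + J(425)/(-391019) = 305482/((-3*(-26))) - 5/(-391019) = 305482/78 - 5*(-1/391019) = 305482*(1/78) + 5/391019 = 152741/39 + 5/391019 = 59724633274/15249741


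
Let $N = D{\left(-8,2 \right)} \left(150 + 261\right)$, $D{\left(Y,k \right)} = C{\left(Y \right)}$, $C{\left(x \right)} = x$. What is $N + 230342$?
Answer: $227054$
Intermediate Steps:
$D{\left(Y,k \right)} = Y$
$N = -3288$ ($N = - 8 \left(150 + 261\right) = \left(-8\right) 411 = -3288$)
$N + 230342 = -3288 + 230342 = 227054$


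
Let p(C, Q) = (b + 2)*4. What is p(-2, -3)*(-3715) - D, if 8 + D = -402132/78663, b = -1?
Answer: -389300248/26221 ≈ -14847.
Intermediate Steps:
p(C, Q) = 4 (p(C, Q) = (-1 + 2)*4 = 1*4 = 4)
D = -343812/26221 (D = -8 - 402132/78663 = -8 - 402132*1/78663 = -8 - 134044/26221 = -343812/26221 ≈ -13.112)
p(-2, -3)*(-3715) - D = 4*(-3715) - 1*(-343812/26221) = -14860 + 343812/26221 = -389300248/26221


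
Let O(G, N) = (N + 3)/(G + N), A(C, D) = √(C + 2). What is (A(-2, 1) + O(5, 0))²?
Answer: 9/25 ≈ 0.36000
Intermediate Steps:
A(C, D) = √(2 + C)
O(G, N) = (3 + N)/(G + N)
(A(-2, 1) + O(5, 0))² = (√(2 - 2) + (3 + 0)/(5 + 0))² = (√0 + 3/5)² = (0 + (⅕)*3)² = (0 + ⅗)² = (⅗)² = 9/25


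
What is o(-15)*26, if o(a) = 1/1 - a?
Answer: 416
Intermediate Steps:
o(a) = 1 - a
o(-15)*26 = (1 - 1*(-15))*26 = (1 + 15)*26 = 16*26 = 416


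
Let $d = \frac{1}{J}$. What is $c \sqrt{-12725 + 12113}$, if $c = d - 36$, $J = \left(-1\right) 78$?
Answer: $- \frac{2809 i \sqrt{17}}{13} \approx - 890.91 i$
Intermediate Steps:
$J = -78$
$d = - \frac{1}{78}$ ($d = \frac{1}{-78} = - \frac{1}{78} \approx -0.012821$)
$c = - \frac{2809}{78}$ ($c = - \frac{1}{78} - 36 = - \frac{2809}{78} \approx -36.013$)
$c \sqrt{-12725 + 12113} = - \frac{2809 \sqrt{-12725 + 12113}}{78} = - \frac{2809 \sqrt{-612}}{78} = - \frac{2809 \cdot 6 i \sqrt{17}}{78} = - \frac{2809 i \sqrt{17}}{13}$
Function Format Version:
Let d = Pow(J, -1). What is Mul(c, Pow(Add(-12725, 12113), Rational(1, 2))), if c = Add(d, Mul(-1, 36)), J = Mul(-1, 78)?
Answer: Mul(Rational(-2809, 13), I, Pow(17, Rational(1, 2))) ≈ Mul(-890.91, I)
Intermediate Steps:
J = -78
d = Rational(-1, 78) (d = Pow(-78, -1) = Rational(-1, 78) ≈ -0.012821)
c = Rational(-2809, 78) (c = Add(Rational(-1, 78), Mul(-1, 36)) = Add(Rational(-1, 78), -36) = Rational(-2809, 78) ≈ -36.013)
Mul(c, Pow(Add(-12725, 12113), Rational(1, 2))) = Mul(Rational(-2809, 78), Pow(Add(-12725, 12113), Rational(1, 2))) = Mul(Rational(-2809, 78), Pow(-612, Rational(1, 2))) = Mul(Rational(-2809, 78), Mul(6, I, Pow(17, Rational(1, 2)))) = Mul(Rational(-2809, 13), I, Pow(17, Rational(1, 2)))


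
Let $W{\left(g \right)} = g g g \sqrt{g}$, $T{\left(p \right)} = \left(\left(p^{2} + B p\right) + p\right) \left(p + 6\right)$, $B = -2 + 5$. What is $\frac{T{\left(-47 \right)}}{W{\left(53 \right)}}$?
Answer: $- \frac{82861 \sqrt{53}}{7890481} \approx -0.076451$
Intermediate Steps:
$B = 3$
$T{\left(p \right)} = \left(6 + p\right) \left(p^{2} + 4 p\right)$ ($T{\left(p \right)} = \left(\left(p^{2} + 3 p\right) + p\right) \left(p + 6\right) = \left(p^{2} + 4 p\right) \left(6 + p\right) = \left(6 + p\right) \left(p^{2} + 4 p\right)$)
$W{\left(g \right)} = g^{\frac{7}{2}}$ ($W{\left(g \right)} = g^{2} g^{\frac{3}{2}} = g^{\frac{7}{2}}$)
$\frac{T{\left(-47 \right)}}{W{\left(53 \right)}} = \frac{\left(-47\right) \left(24 + \left(-47\right)^{2} + 10 \left(-47\right)\right)}{53^{\frac{7}{2}}} = \frac{\left(-47\right) \left(24 + 2209 - 470\right)}{148877 \sqrt{53}} = \left(-47\right) 1763 \frac{\sqrt{53}}{7890481} = - 82861 \frac{\sqrt{53}}{7890481} = - \frac{82861 \sqrt{53}}{7890481}$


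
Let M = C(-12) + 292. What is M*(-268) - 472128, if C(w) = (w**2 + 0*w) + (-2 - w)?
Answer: -591656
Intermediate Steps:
C(w) = -2 + w**2 - w (C(w) = (w**2 + 0) + (-2 - w) = w**2 + (-2 - w) = -2 + w**2 - w)
M = 446 (M = (-2 + (-12)**2 - 1*(-12)) + 292 = (-2 + 144 + 12) + 292 = 154 + 292 = 446)
M*(-268) - 472128 = 446*(-268) - 472128 = -119528 - 472128 = -591656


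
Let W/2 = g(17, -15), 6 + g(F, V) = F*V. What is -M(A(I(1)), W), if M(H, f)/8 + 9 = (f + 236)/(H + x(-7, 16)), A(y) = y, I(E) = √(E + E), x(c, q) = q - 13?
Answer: 7368/7 - 2288*√2/7 ≈ 590.33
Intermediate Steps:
x(c, q) = -13 + q
I(E) = √2*√E (I(E) = √(2*E) = √2*√E)
g(F, V) = -6 + F*V
W = -522 (W = 2*(-6 + 17*(-15)) = 2*(-6 - 255) = 2*(-261) = -522)
M(H, f) = -72 + 8*(236 + f)/(3 + H) (M(H, f) = -72 + 8*((f + 236)/(H + (-13 + 16))) = -72 + 8*((236 + f)/(H + 3)) = -72 + 8*((236 + f)/(3 + H)) = -72 + 8*(236 + f)/(3 + H))
-M(A(I(1)), W) = -8*(209 - 522 - 9*√2*√1)/(3 + √2*√1) = -8*(209 - 522 - 9*√2)/(3 + √2*1) = -8*(209 - 522 - 9*√2)/(3 + √2) = -8*(-313 - 9*√2)/(3 + √2)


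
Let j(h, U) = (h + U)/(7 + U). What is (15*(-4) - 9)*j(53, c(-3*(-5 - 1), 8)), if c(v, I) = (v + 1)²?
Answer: -621/8 ≈ -77.625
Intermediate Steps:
c(v, I) = (1 + v)²
j(h, U) = (U + h)/(7 + U)
(15*(-4) - 9)*j(53, c(-3*(-5 - 1), 8)) = (15*(-4) - 9)*(((1 - 3*(-5 - 1))² + 53)/(7 + (1 - 3*(-5 - 1))²)) = (-60 - 9)*(((1 - 3*(-6))² + 53)/(7 + (1 - 3*(-6))²)) = -69*((1 + 18)² + 53)/(7 + (1 + 18)²) = -69*(19² + 53)/(7 + 19²) = -69*(361 + 53)/(7 + 361) = -69*414/368 = -3*414/16 = -69*9/8 = -621/8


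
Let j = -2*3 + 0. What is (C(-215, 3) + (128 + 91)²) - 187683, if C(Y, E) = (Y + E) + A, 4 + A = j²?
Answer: -139902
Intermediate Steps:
j = -6 (j = -6 + 0 = -6)
A = 32 (A = -4 + (-6)² = -4 + 36 = 32)
C(Y, E) = 32 + E + Y (C(Y, E) = (Y + E) + 32 = (E + Y) + 32 = 32 + E + Y)
(C(-215, 3) + (128 + 91)²) - 187683 = ((32 + 3 - 215) + (128 + 91)²) - 187683 = (-180 + 219²) - 187683 = (-180 + 47961) - 187683 = 47781 - 187683 = -139902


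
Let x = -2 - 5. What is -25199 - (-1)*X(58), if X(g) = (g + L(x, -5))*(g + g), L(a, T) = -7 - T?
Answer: -18703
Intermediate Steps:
x = -7
X(g) = 2*g*(-2 + g) (X(g) = (g + (-7 - 1*(-5)))*(g + g) = (g + (-7 + 5))*(2*g) = (g - 2)*(2*g) = (-2 + g)*(2*g) = 2*g*(-2 + g))
-25199 - (-1)*X(58) = -25199 - (-1)*2*58*(-2 + 58) = -25199 - (-1)*2*58*56 = -25199 - (-1)*6496 = -25199 - 1*(-6496) = -25199 + 6496 = -18703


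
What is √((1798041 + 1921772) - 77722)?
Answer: √3642091 ≈ 1908.4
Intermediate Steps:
√((1798041 + 1921772) - 77722) = √(3719813 - 77722) = √3642091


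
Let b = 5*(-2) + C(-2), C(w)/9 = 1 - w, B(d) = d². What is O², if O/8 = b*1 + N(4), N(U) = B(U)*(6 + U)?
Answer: 2005056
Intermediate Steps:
C(w) = 9 - 9*w (C(w) = 9*(1 - w) = 9 - 9*w)
b = 17 (b = 5*(-2) + (9 - 9*(-2)) = -10 + (9 + 18) = -10 + 27 = 17)
N(U) = U²*(6 + U)
O = 1416 (O = 8*(17*1 + 4²*(6 + 4)) = 8*(17 + 16*10) = 8*(17 + 160) = 8*177 = 1416)
O² = 1416² = 2005056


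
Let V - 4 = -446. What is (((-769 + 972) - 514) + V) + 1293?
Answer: 540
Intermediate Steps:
V = -442 (V = 4 - 446 = -442)
(((-769 + 972) - 514) + V) + 1293 = (((-769 + 972) - 514) - 442) + 1293 = ((203 - 514) - 442) + 1293 = (-311 - 442) + 1293 = -753 + 1293 = 540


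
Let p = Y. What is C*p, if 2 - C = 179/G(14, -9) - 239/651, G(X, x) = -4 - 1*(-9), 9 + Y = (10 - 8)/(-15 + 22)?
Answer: 6638264/22785 ≈ 291.34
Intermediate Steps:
Y = -61/7 (Y = -9 + (10 - 8)/(-15 + 22) = -9 + 2/7 = -61/7 ≈ -8.7143)
G(X, x) = 5 (G(X, x) = -4 + 9 = 5)
p = -61/7 ≈ -8.7143
C = -108824/3255 (C = 2 - (179/5 - 239/651) = 2 - 1*115334/3255 = 2 - 115334/3255 = -108824/3255 ≈ -33.433)
C*p = -108824/3255*(-61/7) = 6638264/22785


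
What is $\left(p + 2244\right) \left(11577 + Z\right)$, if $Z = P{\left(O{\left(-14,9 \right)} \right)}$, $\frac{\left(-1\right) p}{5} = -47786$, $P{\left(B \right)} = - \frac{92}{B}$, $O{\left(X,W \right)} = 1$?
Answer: $2769883390$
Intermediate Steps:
$p = 238930$ ($p = \left(-5\right) \left(-47786\right) = 238930$)
$Z = -92$ ($Z = - \frac{92}{1} = \left(-92\right) 1 = -92$)
$\left(p + 2244\right) \left(11577 + Z\right) = \left(238930 + 2244\right) \left(11577 - 92\right) = 241174 \cdot 11485 = 2769883390$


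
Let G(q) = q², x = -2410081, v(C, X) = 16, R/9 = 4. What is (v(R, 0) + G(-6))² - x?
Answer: 2412785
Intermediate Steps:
R = 36 (R = 9*4 = 36)
(v(R, 0) + G(-6))² - x = (16 + (-6)²)² - 1*(-2410081) = (16 + 36)² + 2410081 = 52² + 2410081 = 2704 + 2410081 = 2412785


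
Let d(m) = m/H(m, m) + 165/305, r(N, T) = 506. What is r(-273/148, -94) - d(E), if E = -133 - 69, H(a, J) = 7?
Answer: 228153/427 ≈ 534.32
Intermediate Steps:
E = -202
d(m) = 33/61 + m/7 (d(m) = m/7 + 165/305 = m*(⅐) + 165*(1/305) = m/7 + 33/61 = 33/61 + m/7)
r(-273/148, -94) - d(E) = 506 - (33/61 + (⅐)*(-202)) = 506 - (33/61 - 202/7) = 506 - 1*(-12091/427) = 506 + 12091/427 = 228153/427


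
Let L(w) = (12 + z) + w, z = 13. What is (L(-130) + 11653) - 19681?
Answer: -8133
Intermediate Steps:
L(w) = 25 + w (L(w) = (12 + 13) + w = 25 + w)
(L(-130) + 11653) - 19681 = ((25 - 130) + 11653) - 19681 = (-105 + 11653) - 19681 = 11548 - 19681 = -8133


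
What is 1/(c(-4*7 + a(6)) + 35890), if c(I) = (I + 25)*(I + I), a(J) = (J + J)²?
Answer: 1/68602 ≈ 1.4577e-5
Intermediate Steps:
a(J) = 4*J² (a(J) = (2*J)² = 4*J²)
c(I) = 2*I*(25 + I) (c(I) = (25 + I)*(2*I) = 2*I*(25 + I))
1/(c(-4*7 + a(6)) + 35890) = 1/(2*(-4*7 + 4*6²)*(25 + (-4*7 + 4*6²)) + 35890) = 1/(2*(-28 + 4*36)*(25 + (-28 + 4*36)) + 35890) = 1/(2*(-28 + 144)*(25 + (-28 + 144)) + 35890) = 1/(2*116*(25 + 116) + 35890) = 1/(2*116*141 + 35890) = 1/(32712 + 35890) = 1/68602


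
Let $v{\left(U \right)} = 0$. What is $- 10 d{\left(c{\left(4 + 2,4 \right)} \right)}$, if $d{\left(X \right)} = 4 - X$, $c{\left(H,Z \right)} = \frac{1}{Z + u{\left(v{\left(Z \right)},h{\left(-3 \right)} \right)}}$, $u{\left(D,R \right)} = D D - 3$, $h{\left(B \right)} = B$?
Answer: $-30$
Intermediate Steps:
$u{\left(D,R \right)} = -3 + D^{2}$ ($u{\left(D,R \right)} = D^{2} - 3 = -3 + D^{2}$)
$c{\left(H,Z \right)} = \frac{1}{-3 + Z}$ ($c{\left(H,Z \right)} = \frac{1}{Z - \left(3 - 0^{2}\right)} = \frac{1}{Z + \left(-3 + 0\right)} = \frac{1}{Z - 3} = \frac{1}{-3 + Z}$)
$- 10 d{\left(c{\left(4 + 2,4 \right)} \right)} = - 10 \left(4 - \frac{1}{-3 + 4}\right) = - 10 \left(4 - 1^{-1}\right) = - 10 \left(4 - 1\right) = \left(-10\right) 3 = -30$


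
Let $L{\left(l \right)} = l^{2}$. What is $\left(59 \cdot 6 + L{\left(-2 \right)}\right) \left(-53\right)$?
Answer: $-18974$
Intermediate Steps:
$\left(59 \cdot 6 + L{\left(-2 \right)}\right) \left(-53\right) = \left(59 \cdot 6 + \left(-2\right)^{2}\right) \left(-53\right) = \left(354 + 4\right) \left(-53\right) = 358 \left(-53\right) = -18974$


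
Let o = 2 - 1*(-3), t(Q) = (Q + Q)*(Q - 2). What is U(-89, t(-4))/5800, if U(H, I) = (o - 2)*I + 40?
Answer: 23/725 ≈ 0.031724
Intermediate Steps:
t(Q) = 2*Q*(-2 + Q) (t(Q) = (2*Q)*(-2 + Q) = 2*Q*(-2 + Q))
o = 5 (o = 2 + 3 = 5)
U(H, I) = 40 + 3*I (U(H, I) = (5 - 2)*I + 40 = 3*I + 40 = 40 + 3*I)
U(-89, t(-4))/5800 = (40 + 3*(2*(-4)*(-2 - 4)))/5800 = (40 + 3*(2*(-4)*(-6)))*(1/5800) = (40 + 3*48)*(1/5800) = (40 + 144)*(1/5800) = 184*(1/5800) = 23/725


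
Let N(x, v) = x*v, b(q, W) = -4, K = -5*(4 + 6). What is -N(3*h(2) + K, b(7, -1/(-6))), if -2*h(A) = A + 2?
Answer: -224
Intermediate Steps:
h(A) = -1 - A/2 (h(A) = -(A + 2)/2 = -(2 + A)/2 = -1 - A/2)
K = -50 (K = -5*10 = -50)
N(x, v) = v*x
-N(3*h(2) + K, b(7, -1/(-6))) = -(-4)*(3*(-1 - ½*2) - 50) = -(-4)*(3*(-1 - 1) - 50) = -(-4)*(3*(-2) - 50) = -(-4)*(-6 - 50) = -(-4)*(-56) = -1*224 = -224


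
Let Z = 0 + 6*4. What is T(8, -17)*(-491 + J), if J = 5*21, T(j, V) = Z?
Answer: -9264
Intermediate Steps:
Z = 24 (Z = 0 + 24 = 24)
T(j, V) = 24
J = 105
T(8, -17)*(-491 + J) = 24*(-491 + 105) = 24*(-386) = -9264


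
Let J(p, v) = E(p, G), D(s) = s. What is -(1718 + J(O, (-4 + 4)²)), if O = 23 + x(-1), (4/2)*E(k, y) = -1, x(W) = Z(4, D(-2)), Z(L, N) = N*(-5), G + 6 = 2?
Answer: -3435/2 ≈ -1717.5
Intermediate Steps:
G = -4 (G = -6 + 2 = -4)
Z(L, N) = -5*N
x(W) = 10 (x(W) = -5*(-2) = 10)
E(k, y) = -½ (E(k, y) = (½)*(-1) = -½)
O = 33 (O = 23 + 10 = 33)
J(p, v) = -½
-(1718 + J(O, (-4 + 4)²)) = -(1718 - ½) = -1*3435/2 = -3435/2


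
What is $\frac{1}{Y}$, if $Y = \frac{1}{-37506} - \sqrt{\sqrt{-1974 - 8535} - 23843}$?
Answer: $- \frac{1}{\frac{1}{37506} + \sqrt{-23843 + i \sqrt{10509}}} \approx -1.3923 \cdot 10^{-5} + 0.0064761 i$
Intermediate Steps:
$Y = - \frac{1}{37506} - \sqrt{-23843 + i \sqrt{10509}}$ ($Y = - \frac{1}{37506} - \sqrt{\sqrt{-10509} - 23843} = - \frac{1}{37506} - \sqrt{i \sqrt{10509} - 23843} = - \frac{1}{37506} - \sqrt{-23843 + i \sqrt{10509}} \approx -0.33197 - 154.41 i$)
$\frac{1}{Y} = \frac{1}{- \frac{1}{37506} - \sqrt{-23843 + i \sqrt{10509}}}$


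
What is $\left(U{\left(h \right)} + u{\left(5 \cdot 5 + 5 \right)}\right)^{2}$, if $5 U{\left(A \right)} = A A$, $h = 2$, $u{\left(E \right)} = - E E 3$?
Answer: $\frac{182142016}{25} \approx 7.2857 \cdot 10^{6}$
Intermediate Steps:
$u{\left(E \right)} = - 3 E^{2}$ ($u{\left(E \right)} = - E^{2} \cdot 3 = - 3 E^{2}$)
$U{\left(A \right)} = \frac{A^{2}}{5}$ ($U{\left(A \right)} = \frac{A A}{5} = \frac{A^{2}}{5}$)
$\left(U{\left(h \right)} + u{\left(5 \cdot 5 + 5 \right)}\right)^{2} = \left(\frac{2^{2}}{5} - 3 \left(5 \cdot 5 + 5\right)^{2}\right)^{2} = \left(\frac{1}{5} \cdot 4 - 3 \left(25 + 5\right)^{2}\right)^{2} = \left(\frac{4}{5} - 3 \cdot 30^{2}\right)^{2} = \left(\frac{4}{5} - 2700\right)^{2} = \left(- \frac{13496}{5}\right)^{2} = \frac{182142016}{25}$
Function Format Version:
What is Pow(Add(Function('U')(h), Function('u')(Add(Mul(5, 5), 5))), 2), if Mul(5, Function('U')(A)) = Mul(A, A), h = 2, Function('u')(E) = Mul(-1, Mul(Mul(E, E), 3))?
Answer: Rational(182142016, 25) ≈ 7.2857e+6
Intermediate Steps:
Function('u')(E) = Mul(-3, Pow(E, 2)) (Function('u')(E) = Mul(-1, Mul(Pow(E, 2), 3)) = Mul(-1, Mul(3, Pow(E, 2))) = Mul(-3, Pow(E, 2)))
Function('U')(A) = Mul(Rational(1, 5), Pow(A, 2)) (Function('U')(A) = Mul(Rational(1, 5), Mul(A, A)) = Mul(Rational(1, 5), Pow(A, 2)))
Pow(Add(Function('U')(h), Function('u')(Add(Mul(5, 5), 5))), 2) = Pow(Add(Mul(Rational(1, 5), Pow(2, 2)), Mul(-3, Pow(Add(Mul(5, 5), 5), 2))), 2) = Pow(Add(Mul(Rational(1, 5), 4), Mul(-3, Pow(Add(25, 5), 2))), 2) = Pow(Add(Rational(4, 5), Mul(-3, Pow(30, 2))), 2) = Pow(Add(Rational(4, 5), Mul(-3, 900)), 2) = Pow(Add(Rational(4, 5), -2700), 2) = Pow(Rational(-13496, 5), 2) = Rational(182142016, 25)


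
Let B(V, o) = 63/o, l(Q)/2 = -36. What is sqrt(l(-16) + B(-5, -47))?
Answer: 3*I*sqrt(18001)/47 ≈ 8.5639*I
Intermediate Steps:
l(Q) = -72 (l(Q) = 2*(-36) = -72)
sqrt(l(-16) + B(-5, -47)) = sqrt(-72 + 63/(-47)) = sqrt(-72 + 63*(-1/47)) = sqrt(-72 - 63/47) = sqrt(-3447/47) = 3*I*sqrt(18001)/47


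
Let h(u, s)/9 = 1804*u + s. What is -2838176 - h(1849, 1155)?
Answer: -32868935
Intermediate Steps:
h(u, s) = 9*s + 16236*u (h(u, s) = 9*(1804*u + s) = 9*(s + 1804*u) = 9*s + 16236*u)
-2838176 - h(1849, 1155) = -2838176 - (9*1155 + 16236*1849) = -2838176 - (10395 + 30020364) = -2838176 - 1*30030759 = -2838176 - 30030759 = -32868935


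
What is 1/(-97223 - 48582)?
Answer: -1/145805 ≈ -6.8585e-6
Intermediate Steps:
1/(-97223 - 48582) = 1/(-145805) = -1/145805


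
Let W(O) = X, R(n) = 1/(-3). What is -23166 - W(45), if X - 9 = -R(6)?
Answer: -69526/3 ≈ -23175.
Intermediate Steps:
R(n) = -⅓ (R(n) = 1*(-⅓) = -⅓)
X = 28/3 (X = 9 - 1*(-⅓) = 9 + ⅓ = 28/3 ≈ 9.3333)
W(O) = 28/3
-23166 - W(45) = -23166 - 1*28/3 = -23166 - 28/3 = -69526/3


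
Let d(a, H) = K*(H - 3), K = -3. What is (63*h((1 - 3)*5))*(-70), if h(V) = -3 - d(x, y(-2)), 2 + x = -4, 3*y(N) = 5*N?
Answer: 97020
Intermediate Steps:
y(N) = 5*N/3 (y(N) = (5*N)/3 = 5*N/3)
x = -6 (x = -2 - 4 = -6)
d(a, H) = 9 - 3*H (d(a, H) = -3*(H - 3) = -3*(-3 + H) = 9 - 3*H)
h(V) = -22 (h(V) = -3 - (9 - 5*(-2)) = -3 - (9 - 3*(-10/3)) = -3 - (9 + 10) = -3 - 1*19 = -3 - 19 = -22)
(63*h((1 - 3)*5))*(-70) = (63*(-22))*(-70) = -1386*(-70) = 97020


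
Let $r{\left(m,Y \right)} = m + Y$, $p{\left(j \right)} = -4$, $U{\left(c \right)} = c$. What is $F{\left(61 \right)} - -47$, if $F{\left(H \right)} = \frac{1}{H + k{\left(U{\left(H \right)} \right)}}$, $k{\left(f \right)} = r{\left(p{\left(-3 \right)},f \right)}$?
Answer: $\frac{5547}{118} \approx 47.008$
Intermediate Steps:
$r{\left(m,Y \right)} = Y + m$
$k{\left(f \right)} = -4 + f$ ($k{\left(f \right)} = f - 4 = -4 + f$)
$F{\left(H \right)} = \frac{1}{-4 + 2 H}$ ($F{\left(H \right)} = \frac{1}{H + \left(-4 + H\right)} = \frac{1}{-4 + 2 H}$)
$F{\left(61 \right)} - -47 = \frac{1}{2 \left(-2 + 61\right)} - -47 = \frac{1}{2 \cdot 59} + 47 = \frac{1}{2} \cdot \frac{1}{59} + 47 = \frac{1}{118} + 47 = \frac{5547}{118}$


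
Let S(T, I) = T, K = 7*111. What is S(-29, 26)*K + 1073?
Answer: -21460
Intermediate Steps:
K = 777
S(-29, 26)*K + 1073 = -29*777 + 1073 = -22533 + 1073 = -21460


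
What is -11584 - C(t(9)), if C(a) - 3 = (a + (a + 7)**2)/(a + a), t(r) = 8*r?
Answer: -1674841/144 ≈ -11631.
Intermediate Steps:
C(a) = 3 + (a + (7 + a)**2)/(2*a) (C(a) = 3 + (a + (a + 7)**2)/(a + a) = 3 + (a + (7 + a)**2)/((2*a)) = 3 + (a + (7 + a)**2)*(1/(2*a)) = 3 + (a + (7 + a)**2)/(2*a))
-11584 - C(t(9)) = -11584 - ((7 + 8*9)**2 + 7*(8*9))/(2*(8*9)) = -11584 - ((7 + 72)**2 + 7*72)/(2*72) = -11584 - (79**2 + 504)/(2*72) = -11584 - (6241 + 504)/(2*72) = -11584 - 6745/(2*72) = -11584 - 1*6745/144 = -11584 - 6745/144 = -1674841/144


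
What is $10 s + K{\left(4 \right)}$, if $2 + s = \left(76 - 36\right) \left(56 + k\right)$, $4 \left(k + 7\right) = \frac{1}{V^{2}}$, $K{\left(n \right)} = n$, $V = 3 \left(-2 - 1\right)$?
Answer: $\frac{1586404}{81} \approx 19585.0$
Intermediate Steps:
$V = -9$ ($V = 3 \left(-3\right) = -9$)
$k = - \frac{2267}{324}$ ($k = -7 + \frac{1}{4 \left(-9\right)^{2}} = -7 + \frac{1}{4 \cdot 81} = -7 + \frac{1}{4} \cdot \frac{1}{81} = -7 + \frac{1}{324} = - \frac{2267}{324} \approx -6.9969$)
$s = \frac{158608}{81}$ ($s = -2 + \left(76 - 36\right) \left(56 - \frac{2267}{324}\right) = -2 + 40 \cdot \frac{15877}{324} = -2 + \frac{158770}{81} = \frac{158608}{81} \approx 1958.1$)
$10 s + K{\left(4 \right)} = 10 \cdot \frac{158608}{81} + 4 = \frac{1586080}{81} + 4 = \frac{1586404}{81}$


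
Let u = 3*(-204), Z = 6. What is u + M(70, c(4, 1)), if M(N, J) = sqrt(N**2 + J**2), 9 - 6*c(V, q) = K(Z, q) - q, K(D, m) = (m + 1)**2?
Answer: -612 + 13*sqrt(29) ≈ -541.99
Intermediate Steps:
K(D, m) = (1 + m)**2
c(V, q) = 3/2 - (1 + q)**2/6 + q/6 (c(V, q) = 3/2 - ((1 + q)**2 - q)/6 = 3/2 + (-(1 + q)**2/6 + q/6) = 3/2 - (1 + q)**2/6 + q/6)
M(N, J) = sqrt(J**2 + N**2)
u = -612
u + M(70, c(4, 1)) = -612 + sqrt((4/3 - 1/6*1 - 1/6*1**2)**2 + 70**2) = -612 + sqrt((4/3 - 1/6 - 1/6*1)**2 + 4900) = -612 + sqrt((4/3 - 1/6 - 1/6)**2 + 4900) = -612 + sqrt(1**2 + 4900) = -612 + sqrt(1 + 4900) = -612 + sqrt(4901) = -612 + 13*sqrt(29)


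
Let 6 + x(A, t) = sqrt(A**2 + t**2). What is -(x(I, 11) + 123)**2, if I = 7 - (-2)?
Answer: -(117 + sqrt(202))**2 ≈ -17217.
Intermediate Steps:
I = 9 (I = 7 - 1*(-2) = 7 + 2 = 9)
x(A, t) = -6 + sqrt(A**2 + t**2)
-(x(I, 11) + 123)**2 = -((-6 + sqrt(9**2 + 11**2)) + 123)**2 = -((-6 + sqrt(81 + 121)) + 123)**2 = -((-6 + sqrt(202)) + 123)**2 = -(117 + sqrt(202))**2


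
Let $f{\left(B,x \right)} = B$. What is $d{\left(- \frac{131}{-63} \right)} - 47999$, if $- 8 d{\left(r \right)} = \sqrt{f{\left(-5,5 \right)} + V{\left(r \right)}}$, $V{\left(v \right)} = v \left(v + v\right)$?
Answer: $-47999 - \frac{\sqrt{14477}}{504} \approx -47999.0$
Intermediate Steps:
$V{\left(v \right)} = 2 v^{2}$ ($V{\left(v \right)} = v 2 v = 2 v^{2}$)
$d{\left(r \right)} = - \frac{\sqrt{-5 + 2 r^{2}}}{8}$
$d{\left(- \frac{131}{-63} \right)} - 47999 = - \frac{\sqrt{-5 + 2 \left(- \frac{131}{-63}\right)^{2}}}{8} - 47999 = - \frac{\sqrt{-5 + 2 \left(\left(-131\right) \left(- \frac{1}{63}\right)\right)^{2}}}{8} - 47999 = - \frac{\sqrt{-5 + 2 \left(\frac{131}{63}\right)^{2}}}{8} - 47999 = - \frac{\sqrt{-5 + 2 \cdot \frac{17161}{3969}}}{8} - 47999 = - \frac{\sqrt{-5 + \frac{34322}{3969}}}{8} - 47999 = - \frac{\sqrt{\frac{14477}{3969}}}{8} - 47999 = - \frac{\frac{1}{63} \sqrt{14477}}{8} - 47999 = - \frac{\sqrt{14477}}{504} - 47999 = -47999 - \frac{\sqrt{14477}}{504}$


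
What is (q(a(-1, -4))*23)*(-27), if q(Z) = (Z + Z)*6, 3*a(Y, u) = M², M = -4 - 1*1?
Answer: -62100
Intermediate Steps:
M = -5 (M = -4 - 1 = -5)
a(Y, u) = 25/3 (a(Y, u) = (⅓)*(-5)² = (⅓)*25 = 25/3)
q(Z) = 12*Z (q(Z) = (2*Z)*6 = 12*Z)
(q(a(-1, -4))*23)*(-27) = ((12*(25/3))*23)*(-27) = (100*23)*(-27) = 2300*(-27) = -62100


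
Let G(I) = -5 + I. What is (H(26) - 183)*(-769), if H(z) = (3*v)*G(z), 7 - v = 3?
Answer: -53061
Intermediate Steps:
v = 4 (v = 7 - 1*3 = 7 - 3 = 4)
H(z) = -60 + 12*z (H(z) = (3*4)*(-5 + z) = 12*(-5 + z) = -60 + 12*z)
(H(26) - 183)*(-769) = ((-60 + 12*26) - 183)*(-769) = ((-60 + 312) - 183)*(-769) = (252 - 183)*(-769) = 69*(-769) = -53061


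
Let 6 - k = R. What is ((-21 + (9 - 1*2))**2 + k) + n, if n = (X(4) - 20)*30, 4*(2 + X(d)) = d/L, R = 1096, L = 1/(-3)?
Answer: -1644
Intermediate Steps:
L = -1/3 ≈ -0.33333
k = -1090 (k = 6 - 1*1096 = 6 - 1096 = -1090)
X(d) = -2 - 3*d/4 (X(d) = -2 + (d/(-1/3))/4 = -2 + (d*(-3))/4 = -2 + (-3*d)/4 = -2 - 3*d/4)
n = -750 (n = ((-2 - 3/4*4) - 20)*30 = ((-2 - 3) - 20)*30 = (-5 - 20)*30 = -25*30 = -750)
((-21 + (9 - 1*2))**2 + k) + n = ((-21 + (9 - 1*2))**2 - 1090) - 750 = ((-21 + (9 - 2))**2 - 1090) - 750 = ((-21 + 7)**2 - 1090) - 750 = ((-14)**2 - 1090) - 750 = (196 - 1090) - 750 = -894 - 750 = -1644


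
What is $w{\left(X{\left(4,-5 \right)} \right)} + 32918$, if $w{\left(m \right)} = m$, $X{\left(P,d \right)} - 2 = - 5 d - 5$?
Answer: $32940$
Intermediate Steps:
$X{\left(P,d \right)} = -3 - 5 d$ ($X{\left(P,d \right)} = 2 - \left(5 + 5 d\right) = -3 - 5 d$)
$w{\left(X{\left(4,-5 \right)} \right)} + 32918 = \left(-3 - -25\right) + 32918 = \left(-3 + 25\right) + 32918 = 22 + 32918 = 32940$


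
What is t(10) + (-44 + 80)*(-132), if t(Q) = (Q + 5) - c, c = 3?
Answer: -4740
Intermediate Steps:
t(Q) = 2 + Q (t(Q) = (Q + 5) - 1*3 = (5 + Q) - 3 = 2 + Q)
t(10) + (-44 + 80)*(-132) = (2 + 10) + (-44 + 80)*(-132) = 12 + 36*(-132) = 12 - 4752 = -4740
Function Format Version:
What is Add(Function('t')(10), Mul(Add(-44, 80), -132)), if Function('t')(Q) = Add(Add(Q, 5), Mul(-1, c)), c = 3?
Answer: -4740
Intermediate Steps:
Function('t')(Q) = Add(2, Q) (Function('t')(Q) = Add(Add(Q, 5), Mul(-1, 3)) = Add(Add(5, Q), -3) = Add(2, Q))
Add(Function('t')(10), Mul(Add(-44, 80), -132)) = Add(Add(2, 10), Mul(Add(-44, 80), -132)) = Add(12, Mul(36, -132)) = Add(12, -4752) = -4740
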